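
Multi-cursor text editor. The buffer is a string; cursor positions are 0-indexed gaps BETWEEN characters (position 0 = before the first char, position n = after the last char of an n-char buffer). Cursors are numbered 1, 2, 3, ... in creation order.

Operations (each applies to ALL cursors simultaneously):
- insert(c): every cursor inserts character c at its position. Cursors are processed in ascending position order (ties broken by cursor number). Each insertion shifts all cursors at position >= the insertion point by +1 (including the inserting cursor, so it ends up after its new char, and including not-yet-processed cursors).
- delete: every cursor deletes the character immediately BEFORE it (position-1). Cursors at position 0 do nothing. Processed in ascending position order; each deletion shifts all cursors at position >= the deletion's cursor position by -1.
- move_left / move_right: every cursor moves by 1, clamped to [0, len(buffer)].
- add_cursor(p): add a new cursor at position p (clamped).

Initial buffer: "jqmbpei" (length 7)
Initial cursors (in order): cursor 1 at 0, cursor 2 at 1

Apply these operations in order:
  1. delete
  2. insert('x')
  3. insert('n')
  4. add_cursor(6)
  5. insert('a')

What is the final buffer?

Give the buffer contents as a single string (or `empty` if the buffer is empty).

After op 1 (delete): buffer="qmbpei" (len 6), cursors c1@0 c2@0, authorship ......
After op 2 (insert('x')): buffer="xxqmbpei" (len 8), cursors c1@2 c2@2, authorship 12......
After op 3 (insert('n')): buffer="xxnnqmbpei" (len 10), cursors c1@4 c2@4, authorship 1212......
After op 4 (add_cursor(6)): buffer="xxnnqmbpei" (len 10), cursors c1@4 c2@4 c3@6, authorship 1212......
After op 5 (insert('a')): buffer="xxnnaaqmabpei" (len 13), cursors c1@6 c2@6 c3@9, authorship 121212..3....

Answer: xxnnaaqmabpei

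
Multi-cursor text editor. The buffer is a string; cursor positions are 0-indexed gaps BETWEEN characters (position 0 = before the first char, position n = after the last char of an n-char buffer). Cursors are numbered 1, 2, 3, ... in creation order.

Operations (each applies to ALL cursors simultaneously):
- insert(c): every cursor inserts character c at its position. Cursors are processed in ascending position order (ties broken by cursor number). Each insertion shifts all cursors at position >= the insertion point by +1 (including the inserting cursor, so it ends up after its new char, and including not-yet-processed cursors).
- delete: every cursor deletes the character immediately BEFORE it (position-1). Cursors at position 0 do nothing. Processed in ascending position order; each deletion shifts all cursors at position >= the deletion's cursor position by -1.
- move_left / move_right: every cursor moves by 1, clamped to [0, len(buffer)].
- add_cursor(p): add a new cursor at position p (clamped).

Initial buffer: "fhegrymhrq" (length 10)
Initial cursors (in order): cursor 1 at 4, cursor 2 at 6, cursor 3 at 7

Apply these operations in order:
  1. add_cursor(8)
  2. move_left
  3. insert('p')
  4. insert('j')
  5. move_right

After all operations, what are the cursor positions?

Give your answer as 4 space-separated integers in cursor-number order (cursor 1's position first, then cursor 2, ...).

After op 1 (add_cursor(8)): buffer="fhegrymhrq" (len 10), cursors c1@4 c2@6 c3@7 c4@8, authorship ..........
After op 2 (move_left): buffer="fhegrymhrq" (len 10), cursors c1@3 c2@5 c3@6 c4@7, authorship ..........
After op 3 (insert('p')): buffer="fhepgrpypmphrq" (len 14), cursors c1@4 c2@7 c3@9 c4@11, authorship ...1..2.3.4...
After op 4 (insert('j')): buffer="fhepjgrpjypjmpjhrq" (len 18), cursors c1@5 c2@9 c3@12 c4@15, authorship ...11..22.33.44...
After op 5 (move_right): buffer="fhepjgrpjypjmpjhrq" (len 18), cursors c1@6 c2@10 c3@13 c4@16, authorship ...11..22.33.44...

Answer: 6 10 13 16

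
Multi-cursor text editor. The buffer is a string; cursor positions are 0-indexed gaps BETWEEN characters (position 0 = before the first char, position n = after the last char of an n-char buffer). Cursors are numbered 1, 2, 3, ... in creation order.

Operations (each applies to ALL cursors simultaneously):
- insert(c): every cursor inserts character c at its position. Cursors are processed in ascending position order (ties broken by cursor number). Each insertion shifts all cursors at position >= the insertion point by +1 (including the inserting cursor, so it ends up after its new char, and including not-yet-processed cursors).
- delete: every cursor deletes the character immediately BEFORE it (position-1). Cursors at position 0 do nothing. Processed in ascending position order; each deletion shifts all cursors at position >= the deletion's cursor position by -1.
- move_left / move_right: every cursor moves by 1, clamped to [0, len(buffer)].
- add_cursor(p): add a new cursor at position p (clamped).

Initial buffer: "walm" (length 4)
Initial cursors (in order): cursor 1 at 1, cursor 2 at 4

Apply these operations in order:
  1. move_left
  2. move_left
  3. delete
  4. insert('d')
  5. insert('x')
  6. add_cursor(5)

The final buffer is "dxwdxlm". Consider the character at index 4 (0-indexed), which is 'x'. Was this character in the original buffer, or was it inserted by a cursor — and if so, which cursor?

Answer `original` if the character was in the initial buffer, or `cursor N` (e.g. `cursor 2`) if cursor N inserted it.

After op 1 (move_left): buffer="walm" (len 4), cursors c1@0 c2@3, authorship ....
After op 2 (move_left): buffer="walm" (len 4), cursors c1@0 c2@2, authorship ....
After op 3 (delete): buffer="wlm" (len 3), cursors c1@0 c2@1, authorship ...
After op 4 (insert('d')): buffer="dwdlm" (len 5), cursors c1@1 c2@3, authorship 1.2..
After op 5 (insert('x')): buffer="dxwdxlm" (len 7), cursors c1@2 c2@5, authorship 11.22..
After op 6 (add_cursor(5)): buffer="dxwdxlm" (len 7), cursors c1@2 c2@5 c3@5, authorship 11.22..
Authorship (.=original, N=cursor N): 1 1 . 2 2 . .
Index 4: author = 2

Answer: cursor 2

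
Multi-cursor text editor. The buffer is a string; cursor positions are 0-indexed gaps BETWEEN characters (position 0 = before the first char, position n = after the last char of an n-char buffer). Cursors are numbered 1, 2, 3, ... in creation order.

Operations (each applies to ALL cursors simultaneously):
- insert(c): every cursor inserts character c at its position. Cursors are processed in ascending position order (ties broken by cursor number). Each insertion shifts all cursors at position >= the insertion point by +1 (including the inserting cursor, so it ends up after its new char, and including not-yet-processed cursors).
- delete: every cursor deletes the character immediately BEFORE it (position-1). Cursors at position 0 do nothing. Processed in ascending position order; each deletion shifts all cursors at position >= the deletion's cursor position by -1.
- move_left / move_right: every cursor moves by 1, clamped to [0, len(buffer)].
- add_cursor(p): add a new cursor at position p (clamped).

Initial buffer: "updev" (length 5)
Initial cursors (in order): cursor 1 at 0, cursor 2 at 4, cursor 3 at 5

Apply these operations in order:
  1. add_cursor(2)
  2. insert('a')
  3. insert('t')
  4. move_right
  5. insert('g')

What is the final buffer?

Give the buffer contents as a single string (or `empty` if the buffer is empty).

Answer: atugpatdgeatvgatg

Derivation:
After op 1 (add_cursor(2)): buffer="updev" (len 5), cursors c1@0 c4@2 c2@4 c3@5, authorship .....
After op 2 (insert('a')): buffer="aupadeava" (len 9), cursors c1@1 c4@4 c2@7 c3@9, authorship 1..4..2.3
After op 3 (insert('t')): buffer="atupatdeatvat" (len 13), cursors c1@2 c4@6 c2@10 c3@13, authorship 11..44..22.33
After op 4 (move_right): buffer="atupatdeatvat" (len 13), cursors c1@3 c4@7 c2@11 c3@13, authorship 11..44..22.33
After op 5 (insert('g')): buffer="atugpatdgeatvgatg" (len 17), cursors c1@4 c4@9 c2@14 c3@17, authorship 11.1.44.4.22.2333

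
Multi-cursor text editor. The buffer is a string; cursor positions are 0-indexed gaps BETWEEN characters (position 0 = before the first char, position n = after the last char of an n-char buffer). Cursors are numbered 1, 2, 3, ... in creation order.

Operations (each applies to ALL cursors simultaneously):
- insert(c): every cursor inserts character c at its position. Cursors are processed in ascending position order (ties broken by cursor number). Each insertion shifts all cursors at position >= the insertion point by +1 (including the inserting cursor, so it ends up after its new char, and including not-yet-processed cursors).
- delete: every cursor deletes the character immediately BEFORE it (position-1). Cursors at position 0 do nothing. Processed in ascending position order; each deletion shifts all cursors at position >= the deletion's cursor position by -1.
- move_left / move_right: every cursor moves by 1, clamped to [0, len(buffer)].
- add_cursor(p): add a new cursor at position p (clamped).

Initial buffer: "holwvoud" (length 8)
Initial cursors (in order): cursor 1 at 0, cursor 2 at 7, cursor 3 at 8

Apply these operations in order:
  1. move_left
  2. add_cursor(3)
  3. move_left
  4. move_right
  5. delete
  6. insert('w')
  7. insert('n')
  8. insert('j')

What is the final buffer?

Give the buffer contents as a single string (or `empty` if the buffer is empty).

After op 1 (move_left): buffer="holwvoud" (len 8), cursors c1@0 c2@6 c3@7, authorship ........
After op 2 (add_cursor(3)): buffer="holwvoud" (len 8), cursors c1@0 c4@3 c2@6 c3@7, authorship ........
After op 3 (move_left): buffer="holwvoud" (len 8), cursors c1@0 c4@2 c2@5 c3@6, authorship ........
After op 4 (move_right): buffer="holwvoud" (len 8), cursors c1@1 c4@3 c2@6 c3@7, authorship ........
After op 5 (delete): buffer="owvd" (len 4), cursors c1@0 c4@1 c2@3 c3@3, authorship ....
After op 6 (insert('w')): buffer="wowwvwwd" (len 8), cursors c1@1 c4@3 c2@7 c3@7, authorship 1.4..23.
After op 7 (insert('n')): buffer="wnownwvwwnnd" (len 12), cursors c1@2 c4@5 c2@11 c3@11, authorship 11.44..2323.
After op 8 (insert('j')): buffer="wnjownjwvwwnnjjd" (len 16), cursors c1@3 c4@7 c2@15 c3@15, authorship 111.444..232323.

Answer: wnjownjwvwwnnjjd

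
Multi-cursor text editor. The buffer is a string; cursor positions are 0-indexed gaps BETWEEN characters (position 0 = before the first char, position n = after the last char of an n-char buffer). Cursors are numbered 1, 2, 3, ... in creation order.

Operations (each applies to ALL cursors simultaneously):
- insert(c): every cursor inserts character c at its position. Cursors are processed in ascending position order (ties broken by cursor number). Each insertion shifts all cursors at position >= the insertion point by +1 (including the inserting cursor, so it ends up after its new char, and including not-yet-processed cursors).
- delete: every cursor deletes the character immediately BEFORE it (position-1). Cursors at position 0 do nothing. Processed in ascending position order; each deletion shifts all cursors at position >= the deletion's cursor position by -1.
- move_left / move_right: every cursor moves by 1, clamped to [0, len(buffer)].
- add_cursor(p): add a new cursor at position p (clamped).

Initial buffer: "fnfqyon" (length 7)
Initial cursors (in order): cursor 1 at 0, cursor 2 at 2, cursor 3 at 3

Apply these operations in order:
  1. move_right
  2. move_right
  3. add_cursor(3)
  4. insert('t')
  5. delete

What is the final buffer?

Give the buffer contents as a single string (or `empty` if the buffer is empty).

Answer: fnfqyon

Derivation:
After op 1 (move_right): buffer="fnfqyon" (len 7), cursors c1@1 c2@3 c3@4, authorship .......
After op 2 (move_right): buffer="fnfqyon" (len 7), cursors c1@2 c2@4 c3@5, authorship .......
After op 3 (add_cursor(3)): buffer="fnfqyon" (len 7), cursors c1@2 c4@3 c2@4 c3@5, authorship .......
After op 4 (insert('t')): buffer="fntftqtyton" (len 11), cursors c1@3 c4@5 c2@7 c3@9, authorship ..1.4.2.3..
After op 5 (delete): buffer="fnfqyon" (len 7), cursors c1@2 c4@3 c2@4 c3@5, authorship .......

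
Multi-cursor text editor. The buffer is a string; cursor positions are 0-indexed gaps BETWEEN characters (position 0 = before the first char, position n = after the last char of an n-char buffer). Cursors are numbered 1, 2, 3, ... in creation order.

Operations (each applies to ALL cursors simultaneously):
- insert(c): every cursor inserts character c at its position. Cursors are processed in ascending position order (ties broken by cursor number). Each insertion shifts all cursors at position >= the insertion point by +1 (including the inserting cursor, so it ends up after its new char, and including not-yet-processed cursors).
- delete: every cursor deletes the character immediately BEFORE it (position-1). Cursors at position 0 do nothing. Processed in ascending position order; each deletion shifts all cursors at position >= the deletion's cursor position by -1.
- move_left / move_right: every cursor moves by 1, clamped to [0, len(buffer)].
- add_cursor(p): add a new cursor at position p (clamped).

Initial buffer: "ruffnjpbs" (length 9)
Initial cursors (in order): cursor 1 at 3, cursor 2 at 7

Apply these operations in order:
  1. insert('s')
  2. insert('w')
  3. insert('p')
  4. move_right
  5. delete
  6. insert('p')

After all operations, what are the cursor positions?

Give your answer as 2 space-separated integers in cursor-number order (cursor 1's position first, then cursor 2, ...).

After op 1 (insert('s')): buffer="rufsfnjpsbs" (len 11), cursors c1@4 c2@9, authorship ...1....2..
After op 2 (insert('w')): buffer="rufswfnjpswbs" (len 13), cursors c1@5 c2@11, authorship ...11....22..
After op 3 (insert('p')): buffer="rufswpfnjpswpbs" (len 15), cursors c1@6 c2@13, authorship ...111....222..
After op 4 (move_right): buffer="rufswpfnjpswpbs" (len 15), cursors c1@7 c2@14, authorship ...111....222..
After op 5 (delete): buffer="rufswpnjpswps" (len 13), cursors c1@6 c2@12, authorship ...111...222.
After op 6 (insert('p')): buffer="rufswppnjpswpps" (len 15), cursors c1@7 c2@14, authorship ...1111...2222.

Answer: 7 14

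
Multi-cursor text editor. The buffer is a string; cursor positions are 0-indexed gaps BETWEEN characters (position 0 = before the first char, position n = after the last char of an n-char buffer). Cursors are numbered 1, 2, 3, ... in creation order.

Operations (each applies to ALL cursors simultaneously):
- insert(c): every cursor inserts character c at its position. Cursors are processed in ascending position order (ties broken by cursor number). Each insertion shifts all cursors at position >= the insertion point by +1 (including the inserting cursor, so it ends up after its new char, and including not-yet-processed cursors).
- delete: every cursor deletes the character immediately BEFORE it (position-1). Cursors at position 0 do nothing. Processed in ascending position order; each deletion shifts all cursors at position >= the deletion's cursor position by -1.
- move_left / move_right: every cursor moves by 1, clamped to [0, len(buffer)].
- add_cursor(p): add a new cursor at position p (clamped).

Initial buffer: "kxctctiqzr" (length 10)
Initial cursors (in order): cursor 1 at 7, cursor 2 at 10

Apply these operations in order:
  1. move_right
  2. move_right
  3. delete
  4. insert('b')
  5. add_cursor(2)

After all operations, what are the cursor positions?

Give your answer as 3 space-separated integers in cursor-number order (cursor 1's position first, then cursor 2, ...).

After op 1 (move_right): buffer="kxctctiqzr" (len 10), cursors c1@8 c2@10, authorship ..........
After op 2 (move_right): buffer="kxctctiqzr" (len 10), cursors c1@9 c2@10, authorship ..........
After op 3 (delete): buffer="kxctctiq" (len 8), cursors c1@8 c2@8, authorship ........
After op 4 (insert('b')): buffer="kxctctiqbb" (len 10), cursors c1@10 c2@10, authorship ........12
After op 5 (add_cursor(2)): buffer="kxctctiqbb" (len 10), cursors c3@2 c1@10 c2@10, authorship ........12

Answer: 10 10 2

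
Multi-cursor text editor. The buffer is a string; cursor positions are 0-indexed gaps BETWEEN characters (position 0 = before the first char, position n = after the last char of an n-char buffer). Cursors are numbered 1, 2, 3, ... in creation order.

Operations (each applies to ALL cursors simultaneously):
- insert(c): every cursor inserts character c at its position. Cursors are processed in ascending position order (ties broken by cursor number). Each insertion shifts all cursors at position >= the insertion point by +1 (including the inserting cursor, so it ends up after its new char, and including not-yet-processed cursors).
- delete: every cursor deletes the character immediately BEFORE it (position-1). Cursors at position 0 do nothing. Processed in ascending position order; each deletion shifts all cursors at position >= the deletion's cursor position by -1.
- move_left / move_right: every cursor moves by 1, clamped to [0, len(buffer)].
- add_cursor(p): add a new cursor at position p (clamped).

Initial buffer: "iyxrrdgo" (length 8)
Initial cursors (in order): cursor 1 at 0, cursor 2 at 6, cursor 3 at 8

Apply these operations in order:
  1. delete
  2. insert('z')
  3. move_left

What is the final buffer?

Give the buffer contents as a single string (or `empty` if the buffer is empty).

After op 1 (delete): buffer="iyxrrg" (len 6), cursors c1@0 c2@5 c3@6, authorship ......
After op 2 (insert('z')): buffer="ziyxrrzgz" (len 9), cursors c1@1 c2@7 c3@9, authorship 1.....2.3
After op 3 (move_left): buffer="ziyxrrzgz" (len 9), cursors c1@0 c2@6 c3@8, authorship 1.....2.3

Answer: ziyxrrzgz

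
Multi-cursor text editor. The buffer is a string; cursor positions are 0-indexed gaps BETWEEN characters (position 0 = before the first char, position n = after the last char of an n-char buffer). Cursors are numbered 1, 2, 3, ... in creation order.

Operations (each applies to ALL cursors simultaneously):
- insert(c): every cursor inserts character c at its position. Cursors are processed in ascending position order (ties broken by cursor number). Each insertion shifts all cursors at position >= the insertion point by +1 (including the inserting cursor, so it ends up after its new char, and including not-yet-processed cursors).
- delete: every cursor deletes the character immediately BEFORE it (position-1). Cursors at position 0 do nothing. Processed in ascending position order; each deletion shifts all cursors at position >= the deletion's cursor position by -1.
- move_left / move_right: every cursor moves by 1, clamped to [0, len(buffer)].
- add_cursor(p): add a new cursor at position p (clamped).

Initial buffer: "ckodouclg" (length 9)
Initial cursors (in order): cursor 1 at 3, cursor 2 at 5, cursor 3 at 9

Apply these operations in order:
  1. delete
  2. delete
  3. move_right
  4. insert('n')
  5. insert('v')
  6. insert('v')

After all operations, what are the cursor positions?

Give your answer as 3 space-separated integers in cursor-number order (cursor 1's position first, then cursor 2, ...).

Answer: 8 8 12

Derivation:
After op 1 (delete): buffer="ckducl" (len 6), cursors c1@2 c2@3 c3@6, authorship ......
After op 2 (delete): buffer="cuc" (len 3), cursors c1@1 c2@1 c3@3, authorship ...
After op 3 (move_right): buffer="cuc" (len 3), cursors c1@2 c2@2 c3@3, authorship ...
After op 4 (insert('n')): buffer="cunncn" (len 6), cursors c1@4 c2@4 c3@6, authorship ..12.3
After op 5 (insert('v')): buffer="cunnvvcnv" (len 9), cursors c1@6 c2@6 c3@9, authorship ..1212.33
After op 6 (insert('v')): buffer="cunnvvvvcnvv" (len 12), cursors c1@8 c2@8 c3@12, authorship ..121212.333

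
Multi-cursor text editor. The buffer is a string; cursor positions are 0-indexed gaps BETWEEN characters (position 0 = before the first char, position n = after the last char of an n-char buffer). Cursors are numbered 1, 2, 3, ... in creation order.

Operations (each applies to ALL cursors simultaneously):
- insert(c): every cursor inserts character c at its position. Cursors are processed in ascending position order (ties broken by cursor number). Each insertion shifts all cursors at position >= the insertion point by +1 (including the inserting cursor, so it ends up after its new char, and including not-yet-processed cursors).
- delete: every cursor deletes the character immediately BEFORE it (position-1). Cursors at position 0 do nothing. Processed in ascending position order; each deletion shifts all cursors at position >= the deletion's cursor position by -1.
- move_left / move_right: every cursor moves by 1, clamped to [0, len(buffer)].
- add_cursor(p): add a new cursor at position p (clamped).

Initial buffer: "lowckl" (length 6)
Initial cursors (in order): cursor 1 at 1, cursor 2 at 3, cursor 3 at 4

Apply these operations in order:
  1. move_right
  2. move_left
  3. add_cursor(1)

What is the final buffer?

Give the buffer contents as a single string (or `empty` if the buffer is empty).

Answer: lowckl

Derivation:
After op 1 (move_right): buffer="lowckl" (len 6), cursors c1@2 c2@4 c3@5, authorship ......
After op 2 (move_left): buffer="lowckl" (len 6), cursors c1@1 c2@3 c3@4, authorship ......
After op 3 (add_cursor(1)): buffer="lowckl" (len 6), cursors c1@1 c4@1 c2@3 c3@4, authorship ......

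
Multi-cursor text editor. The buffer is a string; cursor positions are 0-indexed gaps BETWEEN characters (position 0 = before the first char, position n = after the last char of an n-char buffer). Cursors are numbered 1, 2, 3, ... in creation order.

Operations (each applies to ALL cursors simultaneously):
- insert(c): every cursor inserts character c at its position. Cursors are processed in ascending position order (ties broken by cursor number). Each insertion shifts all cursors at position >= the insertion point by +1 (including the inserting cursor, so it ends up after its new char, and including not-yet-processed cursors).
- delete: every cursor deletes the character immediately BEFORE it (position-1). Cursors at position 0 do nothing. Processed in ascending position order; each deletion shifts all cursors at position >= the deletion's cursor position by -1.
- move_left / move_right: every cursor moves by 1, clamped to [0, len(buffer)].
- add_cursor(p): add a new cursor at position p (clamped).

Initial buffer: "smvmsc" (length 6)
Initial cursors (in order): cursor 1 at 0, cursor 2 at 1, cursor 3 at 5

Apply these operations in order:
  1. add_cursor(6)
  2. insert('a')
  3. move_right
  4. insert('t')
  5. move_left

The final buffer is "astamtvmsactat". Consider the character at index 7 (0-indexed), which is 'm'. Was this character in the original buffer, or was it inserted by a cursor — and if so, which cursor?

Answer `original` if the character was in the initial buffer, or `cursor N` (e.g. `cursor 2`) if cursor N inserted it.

After op 1 (add_cursor(6)): buffer="smvmsc" (len 6), cursors c1@0 c2@1 c3@5 c4@6, authorship ......
After op 2 (insert('a')): buffer="asamvmsaca" (len 10), cursors c1@1 c2@3 c3@8 c4@10, authorship 1.2....3.4
After op 3 (move_right): buffer="asamvmsaca" (len 10), cursors c1@2 c2@4 c3@9 c4@10, authorship 1.2....3.4
After op 4 (insert('t')): buffer="astamtvmsactat" (len 14), cursors c1@3 c2@6 c3@12 c4@14, authorship 1.12.2...3.344
After op 5 (move_left): buffer="astamtvmsactat" (len 14), cursors c1@2 c2@5 c3@11 c4@13, authorship 1.12.2...3.344
Authorship (.=original, N=cursor N): 1 . 1 2 . 2 . . . 3 . 3 4 4
Index 7: author = original

Answer: original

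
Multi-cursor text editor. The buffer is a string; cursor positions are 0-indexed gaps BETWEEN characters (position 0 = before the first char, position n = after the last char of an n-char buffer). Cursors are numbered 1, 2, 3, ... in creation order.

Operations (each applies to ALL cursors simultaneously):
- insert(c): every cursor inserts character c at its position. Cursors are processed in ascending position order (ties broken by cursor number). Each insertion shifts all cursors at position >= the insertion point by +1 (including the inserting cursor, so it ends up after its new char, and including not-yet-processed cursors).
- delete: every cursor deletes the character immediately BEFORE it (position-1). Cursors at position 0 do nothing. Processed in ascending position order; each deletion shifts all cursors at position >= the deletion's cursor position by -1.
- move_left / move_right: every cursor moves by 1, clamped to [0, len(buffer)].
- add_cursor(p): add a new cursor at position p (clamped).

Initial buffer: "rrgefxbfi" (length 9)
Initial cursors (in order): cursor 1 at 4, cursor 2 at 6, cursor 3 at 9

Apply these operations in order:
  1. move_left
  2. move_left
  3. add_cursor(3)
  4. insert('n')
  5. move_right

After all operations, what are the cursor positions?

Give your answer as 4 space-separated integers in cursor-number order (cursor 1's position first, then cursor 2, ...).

Answer: 4 8 12 6

Derivation:
After op 1 (move_left): buffer="rrgefxbfi" (len 9), cursors c1@3 c2@5 c3@8, authorship .........
After op 2 (move_left): buffer="rrgefxbfi" (len 9), cursors c1@2 c2@4 c3@7, authorship .........
After op 3 (add_cursor(3)): buffer="rrgefxbfi" (len 9), cursors c1@2 c4@3 c2@4 c3@7, authorship .........
After op 4 (insert('n')): buffer="rrngnenfxbnfi" (len 13), cursors c1@3 c4@5 c2@7 c3@11, authorship ..1.4.2...3..
After op 5 (move_right): buffer="rrngnenfxbnfi" (len 13), cursors c1@4 c4@6 c2@8 c3@12, authorship ..1.4.2...3..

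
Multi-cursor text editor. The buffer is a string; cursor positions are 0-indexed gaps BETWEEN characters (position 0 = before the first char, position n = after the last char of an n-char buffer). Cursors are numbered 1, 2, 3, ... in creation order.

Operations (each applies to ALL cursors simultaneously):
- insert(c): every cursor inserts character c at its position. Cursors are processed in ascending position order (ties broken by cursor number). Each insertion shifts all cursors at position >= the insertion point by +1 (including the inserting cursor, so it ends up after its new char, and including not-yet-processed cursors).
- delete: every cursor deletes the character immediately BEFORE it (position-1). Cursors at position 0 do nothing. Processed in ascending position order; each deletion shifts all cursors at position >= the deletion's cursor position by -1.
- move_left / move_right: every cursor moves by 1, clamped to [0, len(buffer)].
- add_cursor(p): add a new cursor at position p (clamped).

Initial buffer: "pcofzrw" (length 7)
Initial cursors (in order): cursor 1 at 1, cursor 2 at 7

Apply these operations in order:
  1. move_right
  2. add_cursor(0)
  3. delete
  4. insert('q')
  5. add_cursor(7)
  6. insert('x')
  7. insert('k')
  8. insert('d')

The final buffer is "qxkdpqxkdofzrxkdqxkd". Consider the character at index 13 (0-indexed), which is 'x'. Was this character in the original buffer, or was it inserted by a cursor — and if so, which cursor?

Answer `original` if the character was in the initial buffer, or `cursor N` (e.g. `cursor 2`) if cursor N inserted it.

Answer: cursor 4

Derivation:
After op 1 (move_right): buffer="pcofzrw" (len 7), cursors c1@2 c2@7, authorship .......
After op 2 (add_cursor(0)): buffer="pcofzrw" (len 7), cursors c3@0 c1@2 c2@7, authorship .......
After op 3 (delete): buffer="pofzr" (len 5), cursors c3@0 c1@1 c2@5, authorship .....
After op 4 (insert('q')): buffer="qpqofzrq" (len 8), cursors c3@1 c1@3 c2@8, authorship 3.1....2
After op 5 (add_cursor(7)): buffer="qpqofzrq" (len 8), cursors c3@1 c1@3 c4@7 c2@8, authorship 3.1....2
After op 6 (insert('x')): buffer="qxpqxofzrxqx" (len 12), cursors c3@2 c1@5 c4@10 c2@12, authorship 33.11....422
After op 7 (insert('k')): buffer="qxkpqxkofzrxkqxk" (len 16), cursors c3@3 c1@7 c4@13 c2@16, authorship 333.111....44222
After op 8 (insert('d')): buffer="qxkdpqxkdofzrxkdqxkd" (len 20), cursors c3@4 c1@9 c4@16 c2@20, authorship 3333.1111....4442222
Authorship (.=original, N=cursor N): 3 3 3 3 . 1 1 1 1 . . . . 4 4 4 2 2 2 2
Index 13: author = 4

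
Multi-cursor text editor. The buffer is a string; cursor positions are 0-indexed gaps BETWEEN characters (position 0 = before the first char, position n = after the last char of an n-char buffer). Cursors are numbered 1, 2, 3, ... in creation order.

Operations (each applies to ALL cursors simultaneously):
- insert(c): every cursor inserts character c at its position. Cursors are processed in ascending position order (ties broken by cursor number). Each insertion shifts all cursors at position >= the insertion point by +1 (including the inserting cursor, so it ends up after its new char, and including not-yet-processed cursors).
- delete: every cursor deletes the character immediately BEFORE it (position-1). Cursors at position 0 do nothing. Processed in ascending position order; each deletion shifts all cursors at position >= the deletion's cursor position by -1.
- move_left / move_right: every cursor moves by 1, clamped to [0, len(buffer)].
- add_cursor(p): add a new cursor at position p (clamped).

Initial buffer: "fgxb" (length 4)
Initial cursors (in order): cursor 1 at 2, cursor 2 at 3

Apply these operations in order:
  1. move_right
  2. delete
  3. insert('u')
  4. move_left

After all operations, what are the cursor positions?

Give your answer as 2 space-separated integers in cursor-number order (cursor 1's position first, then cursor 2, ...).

Answer: 3 3

Derivation:
After op 1 (move_right): buffer="fgxb" (len 4), cursors c1@3 c2@4, authorship ....
After op 2 (delete): buffer="fg" (len 2), cursors c1@2 c2@2, authorship ..
After op 3 (insert('u')): buffer="fguu" (len 4), cursors c1@4 c2@4, authorship ..12
After op 4 (move_left): buffer="fguu" (len 4), cursors c1@3 c2@3, authorship ..12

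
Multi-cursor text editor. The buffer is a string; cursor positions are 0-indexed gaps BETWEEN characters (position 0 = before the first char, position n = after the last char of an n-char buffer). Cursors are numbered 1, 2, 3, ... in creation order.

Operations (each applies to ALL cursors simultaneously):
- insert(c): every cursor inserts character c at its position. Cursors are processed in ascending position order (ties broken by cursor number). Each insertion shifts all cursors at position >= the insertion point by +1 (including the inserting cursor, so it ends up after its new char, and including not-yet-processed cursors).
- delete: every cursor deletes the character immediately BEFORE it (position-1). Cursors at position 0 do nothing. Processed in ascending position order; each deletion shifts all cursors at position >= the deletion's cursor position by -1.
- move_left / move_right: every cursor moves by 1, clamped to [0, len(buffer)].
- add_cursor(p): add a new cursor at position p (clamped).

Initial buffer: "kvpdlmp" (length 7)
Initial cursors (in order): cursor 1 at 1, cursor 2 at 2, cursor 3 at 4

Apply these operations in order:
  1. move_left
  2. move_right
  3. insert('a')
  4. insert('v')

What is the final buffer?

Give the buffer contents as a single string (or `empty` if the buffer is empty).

After op 1 (move_left): buffer="kvpdlmp" (len 7), cursors c1@0 c2@1 c3@3, authorship .......
After op 2 (move_right): buffer="kvpdlmp" (len 7), cursors c1@1 c2@2 c3@4, authorship .......
After op 3 (insert('a')): buffer="kavapdalmp" (len 10), cursors c1@2 c2@4 c3@7, authorship .1.2..3...
After op 4 (insert('v')): buffer="kavvavpdavlmp" (len 13), cursors c1@3 c2@6 c3@10, authorship .11.22..33...

Answer: kavvavpdavlmp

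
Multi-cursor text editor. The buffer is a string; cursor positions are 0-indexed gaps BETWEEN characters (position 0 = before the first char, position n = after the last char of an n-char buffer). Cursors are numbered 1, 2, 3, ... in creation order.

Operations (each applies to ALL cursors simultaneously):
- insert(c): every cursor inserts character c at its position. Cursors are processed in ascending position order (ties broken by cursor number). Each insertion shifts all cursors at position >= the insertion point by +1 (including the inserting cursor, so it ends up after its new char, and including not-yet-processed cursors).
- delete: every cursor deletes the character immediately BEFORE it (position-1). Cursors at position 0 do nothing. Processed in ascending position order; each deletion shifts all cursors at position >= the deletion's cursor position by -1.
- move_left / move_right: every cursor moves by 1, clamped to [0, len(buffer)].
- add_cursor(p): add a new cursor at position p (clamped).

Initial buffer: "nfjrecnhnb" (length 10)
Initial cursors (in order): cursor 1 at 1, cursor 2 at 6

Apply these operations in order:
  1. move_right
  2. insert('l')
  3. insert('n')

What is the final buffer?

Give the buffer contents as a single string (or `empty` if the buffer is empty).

Answer: nflnjrecnlnhnb

Derivation:
After op 1 (move_right): buffer="nfjrecnhnb" (len 10), cursors c1@2 c2@7, authorship ..........
After op 2 (insert('l')): buffer="nfljrecnlhnb" (len 12), cursors c1@3 c2@9, authorship ..1.....2...
After op 3 (insert('n')): buffer="nflnjrecnlnhnb" (len 14), cursors c1@4 c2@11, authorship ..11.....22...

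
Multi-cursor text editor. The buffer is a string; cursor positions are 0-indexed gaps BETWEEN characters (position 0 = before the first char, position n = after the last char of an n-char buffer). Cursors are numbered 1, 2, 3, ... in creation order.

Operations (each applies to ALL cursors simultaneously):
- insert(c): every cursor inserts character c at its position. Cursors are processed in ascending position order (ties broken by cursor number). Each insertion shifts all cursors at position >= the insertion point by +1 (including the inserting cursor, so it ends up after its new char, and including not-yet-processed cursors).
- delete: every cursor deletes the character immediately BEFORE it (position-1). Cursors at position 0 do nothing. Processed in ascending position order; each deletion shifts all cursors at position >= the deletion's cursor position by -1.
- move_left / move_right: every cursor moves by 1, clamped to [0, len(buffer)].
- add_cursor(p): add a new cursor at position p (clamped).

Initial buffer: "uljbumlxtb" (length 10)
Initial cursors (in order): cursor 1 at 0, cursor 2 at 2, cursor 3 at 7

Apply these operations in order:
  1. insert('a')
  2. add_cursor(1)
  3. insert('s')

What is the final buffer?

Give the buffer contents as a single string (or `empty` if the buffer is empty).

After op 1 (insert('a')): buffer="aulajbumlaxtb" (len 13), cursors c1@1 c2@4 c3@10, authorship 1..2.....3...
After op 2 (add_cursor(1)): buffer="aulajbumlaxtb" (len 13), cursors c1@1 c4@1 c2@4 c3@10, authorship 1..2.....3...
After op 3 (insert('s')): buffer="assulasjbumlasxtb" (len 17), cursors c1@3 c4@3 c2@7 c3@14, authorship 114..22.....33...

Answer: assulasjbumlasxtb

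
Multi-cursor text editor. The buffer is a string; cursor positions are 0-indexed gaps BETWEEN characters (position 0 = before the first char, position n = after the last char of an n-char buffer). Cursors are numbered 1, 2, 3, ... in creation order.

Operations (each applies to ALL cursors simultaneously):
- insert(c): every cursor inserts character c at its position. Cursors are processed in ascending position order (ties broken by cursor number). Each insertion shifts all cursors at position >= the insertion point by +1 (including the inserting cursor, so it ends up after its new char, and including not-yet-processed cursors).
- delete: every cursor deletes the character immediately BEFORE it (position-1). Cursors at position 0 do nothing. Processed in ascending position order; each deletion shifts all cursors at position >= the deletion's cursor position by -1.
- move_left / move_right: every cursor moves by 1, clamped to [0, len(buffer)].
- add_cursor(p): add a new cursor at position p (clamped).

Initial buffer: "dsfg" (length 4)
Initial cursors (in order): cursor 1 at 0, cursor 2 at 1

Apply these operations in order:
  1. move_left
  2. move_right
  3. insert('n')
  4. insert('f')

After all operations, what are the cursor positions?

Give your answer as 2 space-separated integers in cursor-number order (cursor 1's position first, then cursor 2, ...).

After op 1 (move_left): buffer="dsfg" (len 4), cursors c1@0 c2@0, authorship ....
After op 2 (move_right): buffer="dsfg" (len 4), cursors c1@1 c2@1, authorship ....
After op 3 (insert('n')): buffer="dnnsfg" (len 6), cursors c1@3 c2@3, authorship .12...
After op 4 (insert('f')): buffer="dnnffsfg" (len 8), cursors c1@5 c2@5, authorship .1212...

Answer: 5 5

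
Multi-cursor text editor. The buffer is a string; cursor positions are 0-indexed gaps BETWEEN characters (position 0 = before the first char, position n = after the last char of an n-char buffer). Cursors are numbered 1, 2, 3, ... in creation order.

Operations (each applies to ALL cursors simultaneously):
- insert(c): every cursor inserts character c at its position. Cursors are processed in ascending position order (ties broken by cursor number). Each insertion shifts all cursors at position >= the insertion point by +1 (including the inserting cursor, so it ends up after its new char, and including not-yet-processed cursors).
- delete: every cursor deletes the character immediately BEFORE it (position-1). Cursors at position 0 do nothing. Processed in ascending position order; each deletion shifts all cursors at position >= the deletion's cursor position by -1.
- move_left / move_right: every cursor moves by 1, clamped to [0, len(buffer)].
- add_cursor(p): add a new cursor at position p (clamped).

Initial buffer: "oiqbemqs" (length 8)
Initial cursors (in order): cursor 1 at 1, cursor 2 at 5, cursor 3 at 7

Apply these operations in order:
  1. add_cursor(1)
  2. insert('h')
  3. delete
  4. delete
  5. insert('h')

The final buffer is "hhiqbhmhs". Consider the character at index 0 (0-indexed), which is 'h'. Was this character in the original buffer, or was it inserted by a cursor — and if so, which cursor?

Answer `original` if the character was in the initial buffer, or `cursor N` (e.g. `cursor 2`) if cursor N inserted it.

Answer: cursor 1

Derivation:
After op 1 (add_cursor(1)): buffer="oiqbemqs" (len 8), cursors c1@1 c4@1 c2@5 c3@7, authorship ........
After op 2 (insert('h')): buffer="ohhiqbehmqhs" (len 12), cursors c1@3 c4@3 c2@8 c3@11, authorship .14....2..3.
After op 3 (delete): buffer="oiqbemqs" (len 8), cursors c1@1 c4@1 c2@5 c3@7, authorship ........
After op 4 (delete): buffer="iqbms" (len 5), cursors c1@0 c4@0 c2@3 c3@4, authorship .....
After op 5 (insert('h')): buffer="hhiqbhmhs" (len 9), cursors c1@2 c4@2 c2@6 c3@8, authorship 14...2.3.
Authorship (.=original, N=cursor N): 1 4 . . . 2 . 3 .
Index 0: author = 1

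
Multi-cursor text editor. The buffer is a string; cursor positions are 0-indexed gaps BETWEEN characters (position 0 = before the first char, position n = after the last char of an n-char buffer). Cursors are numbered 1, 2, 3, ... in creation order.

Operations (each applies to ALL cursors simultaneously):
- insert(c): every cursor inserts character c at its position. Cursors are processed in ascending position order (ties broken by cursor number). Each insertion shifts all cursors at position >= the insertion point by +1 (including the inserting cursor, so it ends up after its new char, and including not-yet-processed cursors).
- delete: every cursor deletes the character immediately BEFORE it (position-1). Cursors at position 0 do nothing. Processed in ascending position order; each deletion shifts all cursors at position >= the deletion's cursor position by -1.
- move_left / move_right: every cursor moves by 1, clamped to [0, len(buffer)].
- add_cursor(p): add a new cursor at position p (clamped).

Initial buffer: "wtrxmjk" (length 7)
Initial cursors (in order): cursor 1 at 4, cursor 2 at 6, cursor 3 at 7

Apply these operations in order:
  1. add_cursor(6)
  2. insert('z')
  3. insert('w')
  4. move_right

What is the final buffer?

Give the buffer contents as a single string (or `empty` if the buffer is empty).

Answer: wtrxzwmjzzwwkzw

Derivation:
After op 1 (add_cursor(6)): buffer="wtrxmjk" (len 7), cursors c1@4 c2@6 c4@6 c3@7, authorship .......
After op 2 (insert('z')): buffer="wtrxzmjzzkz" (len 11), cursors c1@5 c2@9 c4@9 c3@11, authorship ....1..24.3
After op 3 (insert('w')): buffer="wtrxzwmjzzwwkzw" (len 15), cursors c1@6 c2@12 c4@12 c3@15, authorship ....11..2424.33
After op 4 (move_right): buffer="wtrxzwmjzzwwkzw" (len 15), cursors c1@7 c2@13 c4@13 c3@15, authorship ....11..2424.33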